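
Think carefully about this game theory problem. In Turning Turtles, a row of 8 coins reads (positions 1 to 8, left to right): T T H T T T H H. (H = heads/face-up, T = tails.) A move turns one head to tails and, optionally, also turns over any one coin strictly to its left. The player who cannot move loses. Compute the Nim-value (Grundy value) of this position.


Coins: T T H T T T H H
Key fact: a single head at position k behaves exactly like a Nim heap of size k (turning it to T and optionally flipping a coin at j < k corresponds to moving the heap from k to j, or to 0), and heads combine as a disjunctive sum (two heads at the same place would cancel, matching j XOR j = 0). So the Nim-value is the XOR of the 1-indexed positions of the heads.
Face-up positions (1-indexed): [3, 7, 8]
XOR 0 with 3: 0 XOR 3 = 3
XOR 3 with 7: 3 XOR 7 = 4
XOR 4 with 8: 4 XOR 8 = 12
Nim-value = 12

12


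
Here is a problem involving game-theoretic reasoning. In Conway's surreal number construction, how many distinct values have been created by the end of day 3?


Day 0: {|} = 0 is born. Count = 1.
Day n: the number of surreal numbers born by day n is 2^(n+1) - 1.
By day 0: 2^1 - 1 = 1
By day 1: 2^2 - 1 = 3
By day 2: 2^3 - 1 = 7
By day 3: 2^4 - 1 = 15
By day 3: 15 surreal numbers.

15


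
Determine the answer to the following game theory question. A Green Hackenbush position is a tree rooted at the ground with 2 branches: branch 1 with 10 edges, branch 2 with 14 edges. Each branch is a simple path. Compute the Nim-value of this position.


The tree has 2 branches from the ground vertex.
In Green Hackenbush, the Nim-value of a simple path of length k is k.
Branch 1: length 10, Nim-value = 10
Branch 2: length 14, Nim-value = 14
Total Nim-value = XOR of all branch values:
0 XOR 10 = 10
10 XOR 14 = 4
Nim-value of the tree = 4

4


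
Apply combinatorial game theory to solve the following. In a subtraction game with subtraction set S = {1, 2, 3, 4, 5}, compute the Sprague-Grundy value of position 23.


The subtraction set is S = {1, 2, 3, 4, 5}.
G(k) = mex{ G(k - s) : s in S, s <= k }. We compute iteratively: G(0) = 0.
G(1) = mex({0}) = 1
G(2) = mex({0, 1}) = 2
G(3) = mex({0, 1, 2}) = 3
G(4) = mex({0, 1, 2, 3}) = 4
G(5) = mex({0, 1, 2, 3, 4}) = 5
G(6) = mex({1, 2, 3, 4, 5}) = 0
G(7) = mex({0, 2, 3, 4, 5}) = 1
G(8) = mex({0, 1, 3, 4, 5}) = 2
G(9) = mex({0, 1, 2, 4, 5}) = 3
G(10) = mex({0, 1, 2, 3, 5}) = 4
Observe that G(6)..G(10) = 0, 1, 2, 3, 4 repeats G(0)..G(4) = 0, 1, 2, 3, 4.
For k >= max(S) = 5, G(k) is determined by the previous 5 values G(k-5)..G(k-1); a window of 5 consecutive values has recurred shifted by 6, so by induction G(k + 6) = G(k) for all k >= 0: the sequence is periodic from the start with period 6.
One period: G(0..5) = 0, 1, 2, 3, 4, 5.
23 mod 6 = 5, so G(23) = G(5) = 5.

5


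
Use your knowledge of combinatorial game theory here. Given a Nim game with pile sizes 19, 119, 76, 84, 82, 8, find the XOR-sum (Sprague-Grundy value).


We need the XOR (exclusive or) of all pile sizes.
After XOR-ing pile 1 (size 19): 0 XOR 19 = 19
After XOR-ing pile 2 (size 119): 19 XOR 119 = 100
After XOR-ing pile 3 (size 76): 100 XOR 76 = 40
After XOR-ing pile 4 (size 84): 40 XOR 84 = 124
After XOR-ing pile 5 (size 82): 124 XOR 82 = 46
After XOR-ing pile 6 (size 8): 46 XOR 8 = 38
The Nim-value of this position is 38.

38


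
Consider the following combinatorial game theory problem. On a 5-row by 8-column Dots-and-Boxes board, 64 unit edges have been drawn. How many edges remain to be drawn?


Grid: 5 x 8 boxes, i.e. 6 rows and 9 columns of dots.
Horizontal edges: (rows + 1) * cols = 6 * 8 = 48
Vertical edges: rows * (cols + 1) = 5 * 9 = 45
Total edges: 48 + 45 = 93
Edges drawn: 64
Remaining: 93 - 64 = 29

29


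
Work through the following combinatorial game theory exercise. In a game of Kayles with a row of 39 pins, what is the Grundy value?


Kayles: a move removes 1 or 2 adjacent pins from a contiguous row.
Removing pins from a row of k leaves two independent rows (a, b) with a + b = k - 1 (one pin) or a + b = k - 2 (two pins); an end removal gives a = 0.
By Sprague-Grundy, G(k) = mex{ G(a) XOR G(b) } over all these splits. G(0) = 0.
G(1): splits (0,0):0^0=0 -> mex({0}) = 1
G(2): splits (0,1):0^1=1 (0,0):0^0=0 -> mex({0, 1}) = 2
G(3): splits (0,2):0^2=2 (1,1):1^1=0 (0,1):0^1=1 -> mex({0, 1, 2}) = 3
G(4): splits (0,3):0^3=3 (1,2):1^2=3 (0,2):0^2=2 (1,1):1^1=0 -> mex({0, 2, 3}) = 1
G(5): splits (0,4):0^1=1 (1,3):1^3=2 (2,2):2^2=0 (0,3):0^3=3 (1,2):1^2=3 -> mex({0, 1, 2, 3}) = 4
G(6) = mex({0, 1, 2, 4}) = 3
G(7) = mex({0, 1, 3, 4, 5}) = 2
G(8) = mex({0, 2, 3, 5, 6}) = 1
G(9) = mex({0, 1, 2, 3, 6, 7}) = 4
G(10) = mex({0, 1, 3, 4, 5, 7}) = 2
G(11) = mex({0, 1, 2, 3, 4, 5}) = 6
G(12) = mex({0, 1, 2, 3, 5, 6, 7}) = 4
G(13) = mex({0, 2, 3, 4, 6, 7}) = 1
G(14) = mex({0, 1, 4, 5, 6, 7}) = 2
G(15) = mex({0, 1, 2, 3, 4, 5, 6}) = 7
G(16) = mex({0, 2, 3, 5, 6, 7}) = 1
G(17) = mex({0, 1, 2, 3, 5, 6, 7}) = 4
G(18) = mex({0, 1, 2, 4, 5, 6}) = 3
G(19) = mex({0, 1, 3, 4, 5, 7}) = 2
G(20) = mex({0, 2, 3, 4, 5, 6, 7}) = 1
G(21) = mex({0, 1, 2, 3, 5, 6, 7}) = 4
G(22) = mex({0, 1, 2, 3, 4, 5, 7}) = 6
G(23) = mex({0, 1, 2, 3, 4, 5, 6}) = 7
G(24) = mex({0, 1, 2, 3, 5, 6, 7}) = 4
G(25) = mex({0, 2, 3, 4, 6, 7}) = 1
G(26) = mex({0, 1, 3, 4, 5, 6, 7}) = 2
G(27) = mex({0, 1, 2, 3, 4, 5, 6, 7}) = 8
G(28) = mex({0, 1, 2, 3, 4, 6, 7, 8}) = 5
G(29) = mex({0, 1, 2, 3, 5, 6, 7, 8, 9}) = 4
G(30) = mex({0, 1, 2, 3, 4, 5, 6, 9, 10}) = 7
G(31) = mex({0, 1, 3, 4, 5, 7, 10, 11}) = 2
G(32) = mex({0, 2, 3, 4, 5, 6, 7, 9, 11}) = 1
G(33) = mex({0, 1, 2, 3, 4, 5, 6, 7, 9, 12}) = 8
G(34) = mex({0, 1, 2, 3, 4, 5, 7, 8, 11, 12}) = 6
G(35) = mex({0, 1, 2, 3, 4, 5, 6, 8, 9, 10, 11}) = 7
G(36) = mex({0, 1, 2, 3, 5, 6, 7, 9, 10}) = 4
G(37) = mex({0, 2, 3, 4, 6, 7, 9, 10, 11, 12}) = 1
G(38) = mex({0, 1, 3, 4, 5, 6, 7, 9, 10, 11, 12}) = 2
G(39) = mex({0, 1, 2, 4, 5, 6, 7, 9, 10, 12, 14}) = 3
Therefore G(39) = 3.

3


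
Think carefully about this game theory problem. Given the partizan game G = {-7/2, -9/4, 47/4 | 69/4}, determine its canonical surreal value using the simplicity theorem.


Left options: {-7/2, -9/4, 47/4}, max = 47/4
Right options: {69/4}, min = 69/4
All options are numbers and max(Left) < min(Right), so by the simplicity theorem the value is the simplest (earliest-born) number strictly between 47/4 and 69/4.
Integers 12 through 17 all lie strictly between 47/4 and 69/4.
Among integers, the simplest (lowest birthday = smallest |n|; 0 is born on day 0, +-n on day n) is 12.
No non-integer in the interval can be simpler: if x is a non-integer in the interval, then floor(x) or ceil(x) also lies in the interval (the interval contains an integer), and both are proper prefixes of x's sign expansion, i.e. born earlier. So the game value is 12.
Game value = 12

12


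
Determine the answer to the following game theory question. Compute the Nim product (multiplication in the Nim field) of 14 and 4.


Nim multiplication is bilinear over XOR: (u XOR v) * w = (u*w) XOR (v*w).
So we split each operand into its bit components and XOR the pairwise Nim products.
14 = 2 + 4 + 8 (as XOR of powers of 2).
4 = 4 (as XOR of powers of 2).
Using the standard Nim-product table on single bits:
  2*2 = 3,   2*4 = 8,   2*8 = 12,
  4*4 = 6,   4*8 = 11,  8*8 = 13,
and  1*x = x (identity), k*l = l*k (commutative).
Pairwise Nim products:
  2 * 4 = 8
  4 * 4 = 6
  8 * 4 = 11
XOR them: 8 XOR 6 XOR 11 = 5.
Result: 14 * 4 = 5 (in Nim).

5


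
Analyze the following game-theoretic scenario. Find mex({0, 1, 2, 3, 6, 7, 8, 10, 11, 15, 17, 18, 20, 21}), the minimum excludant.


Set = {0, 1, 2, 3, 6, 7, 8, 10, 11, 15, 17, 18, 20, 21}
0 is in the set.
1 is in the set.
2 is in the set.
3 is in the set.
4 is NOT in the set. This is the mex.
mex = 4

4


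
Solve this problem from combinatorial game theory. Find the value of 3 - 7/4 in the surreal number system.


x = 3, y = 7/4
Converting to common denominator: 4
x = 12/4, y = 7/4
x - y = 3 - 7/4 = 5/4

5/4


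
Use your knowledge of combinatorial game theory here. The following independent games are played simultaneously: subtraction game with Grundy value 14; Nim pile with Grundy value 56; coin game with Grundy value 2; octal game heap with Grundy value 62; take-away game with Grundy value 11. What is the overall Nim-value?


By the Sprague-Grundy theorem, the Grundy value of a sum of games is the XOR of individual Grundy values.
subtraction game: Grundy value = 14. Running XOR: 0 XOR 14 = 14
Nim pile: Grundy value = 56. Running XOR: 14 XOR 56 = 54
coin game: Grundy value = 2. Running XOR: 54 XOR 2 = 52
octal game heap: Grundy value = 62. Running XOR: 52 XOR 62 = 10
take-away game: Grundy value = 11. Running XOR: 10 XOR 11 = 1
The combined Grundy value is 1.

1


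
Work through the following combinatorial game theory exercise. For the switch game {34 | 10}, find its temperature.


The game is {34 | 10}, a switch {a | b} with numbers a > b.
Cooling {a | b} by t gives {a - t | b + t}, which stops being hot when a - t = b + t, i.e. at t = (a - b)/2. So the temperature of a switch is (a - b)/2.
Temperature = (Left option - Right option) / 2
= (34 - (10)) / 2
= 24 / 2
= 12

12


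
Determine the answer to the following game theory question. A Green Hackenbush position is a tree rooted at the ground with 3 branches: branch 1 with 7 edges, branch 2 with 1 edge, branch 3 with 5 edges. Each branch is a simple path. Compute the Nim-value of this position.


The tree has 3 branches from the ground vertex.
In Green Hackenbush, the Nim-value of a simple path of length k is k.
Branch 1: length 7, Nim-value = 7
Branch 2: length 1, Nim-value = 1
Branch 3: length 5, Nim-value = 5
Total Nim-value = XOR of all branch values:
0 XOR 7 = 7
7 XOR 1 = 6
6 XOR 5 = 3
Nim-value of the tree = 3

3


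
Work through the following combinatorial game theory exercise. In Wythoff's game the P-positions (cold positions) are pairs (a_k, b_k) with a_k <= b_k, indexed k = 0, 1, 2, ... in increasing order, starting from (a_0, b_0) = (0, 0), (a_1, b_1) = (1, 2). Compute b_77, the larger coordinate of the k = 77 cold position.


By Wythoff's theorem, a_k = floor(k * phi) and b_k = floor(k * phi^2) = a_k + k, where phi = (1 + sqrt(5))/2 is the golden ratio.
phi = (1 + sqrt(5))/2 = 1.618034
phi^2 = phi + 1 = 2.618034
k = 77
k * phi^2 = 77 * 2.618034 = 201.588617
b_77 = floor(k * phi^2) = 201 (check: a_77 + k = 124 + 77 = 201)

201


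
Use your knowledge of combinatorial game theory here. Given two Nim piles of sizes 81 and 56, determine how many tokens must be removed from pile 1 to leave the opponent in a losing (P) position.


Piles: 81 and 56
Current XOR: 81 XOR 56 = 105 (non-zero, so this is an N-position).
To make the XOR zero, we need to find a move that balances the piles.
For pile 1 (size 81): target = 81 XOR 105 = 56
We reduce pile 1 from 81 to 56.
Tokens removed: 81 - 56 = 25
Verification: 56 XOR 56 = 0

25


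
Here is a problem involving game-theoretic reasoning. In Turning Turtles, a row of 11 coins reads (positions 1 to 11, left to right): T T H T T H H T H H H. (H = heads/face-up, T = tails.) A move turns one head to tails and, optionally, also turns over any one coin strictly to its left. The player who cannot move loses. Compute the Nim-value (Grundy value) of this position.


Coins: T T H T T H H T H H H
Key fact: a single head at position k behaves exactly like a Nim heap of size k (turning it to T and optionally flipping a coin at j < k corresponds to moving the heap from k to j, or to 0), and heads combine as a disjunctive sum (two heads at the same place would cancel, matching j XOR j = 0). So the Nim-value is the XOR of the 1-indexed positions of the heads.
Face-up positions (1-indexed): [3, 6, 7, 9, 10, 11]
XOR 0 with 3: 0 XOR 3 = 3
XOR 3 with 6: 3 XOR 6 = 5
XOR 5 with 7: 5 XOR 7 = 2
XOR 2 with 9: 2 XOR 9 = 11
XOR 11 with 10: 11 XOR 10 = 1
XOR 1 with 11: 1 XOR 11 = 10
Nim-value = 10

10


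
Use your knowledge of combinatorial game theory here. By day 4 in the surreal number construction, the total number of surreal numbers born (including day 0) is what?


Day 0: {|} = 0 is born. Count = 1.
Day n: the number of surreal numbers born by day n is 2^(n+1) - 1.
By day 0: 2^1 - 1 = 1
By day 1: 2^2 - 1 = 3
By day 2: 2^3 - 1 = 7
By day 3: 2^4 - 1 = 15
By day 4: 2^5 - 1 = 31
By day 4: 31 surreal numbers.

31


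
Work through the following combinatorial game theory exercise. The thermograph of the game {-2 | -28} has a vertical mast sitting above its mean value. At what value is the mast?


Game = {-2 | -28}, a switch {a | b} with numbers a > b.
Its thermograph has left wall a - t and right wall b + t, which meet at t = (a - b)/2, where both equal (a + b)/2. So the mast (mean value) is at (a + b)/2.
Mean = (-2 + (-28))/2 = -30/2 = -15

-15


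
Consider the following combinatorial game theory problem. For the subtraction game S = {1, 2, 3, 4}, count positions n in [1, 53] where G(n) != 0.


Subtraction set S = {1, 2, 3, 4}, so G(n) = n mod 5.
G(n) = 0 when n is a multiple of 5.
Multiples of 5 in [1, 53]: 10
N-positions (nonzero Grundy) = 53 - 10 = 43

43


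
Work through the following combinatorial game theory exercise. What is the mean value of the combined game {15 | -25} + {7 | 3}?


G1 = {15 | -25}, G2 = {7 | 3}
Each is a switch {a | b} with numbers a > b; its mean value is (a + b)/2, and mean value is additive over game sums: m(G1 + G2) = m(G1) + m(G2).
Mean of G1 = (15 + (-25))/2 = -10/2 = -5
Mean of G2 = (7 + (3))/2 = 10/2 = 5
Mean of G1 + G2 = -5 + 5 = 0

0


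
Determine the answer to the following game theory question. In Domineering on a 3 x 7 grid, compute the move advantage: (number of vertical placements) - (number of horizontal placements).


Board is 3 x 7 (rows x cols).
Left (vertical) placements: (rows-1) * cols = 2 * 7 = 14
Right (horizontal) placements: rows * (cols-1) = 3 * 6 = 18
Advantage = Left - Right = 14 - 18 = -4

-4


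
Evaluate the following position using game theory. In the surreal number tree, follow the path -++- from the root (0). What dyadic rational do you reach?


Sign expansion: -++-
Rule: track bounds (lo, hi), initially (-inf, +inf). On '+', the current value becomes lo and we move to the simplest number in (value, hi): value + 1 if hi = +inf, otherwise the midpoint (value + hi)/2. On '-', the current value becomes hi and we move to value - 1 if lo = -inf, otherwise the midpoint (lo + value)/2.
Start at 0.
Step 1: sign = -, move left. Bounds: (-inf, 0). Value = -1
Step 2: sign = +, move right. Bounds: (-1, 0). Value = -1/2
Step 3: sign = +, move right. Bounds: (-1/2, 0). Value = -1/4
Step 4: sign = -, move left. Bounds: (-1/2, -1/4). Value = -3/8
The surreal number with sign expansion -++- is -3/8.

-3/8


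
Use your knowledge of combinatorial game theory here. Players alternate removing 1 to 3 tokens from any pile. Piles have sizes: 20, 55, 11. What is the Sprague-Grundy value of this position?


Subtraction set: {1, 2, 3}
For this subtraction set, G(n) = n mod 4 (period = max + 1 = 4).
Pile 1 (size 20): G(20) = 20 mod 4 = 0
Pile 2 (size 55): G(55) = 55 mod 4 = 3
Pile 3 (size 11): G(11) = 11 mod 4 = 3
Total Grundy value = XOR of all: 0 XOR 3 XOR 3 = 0

0


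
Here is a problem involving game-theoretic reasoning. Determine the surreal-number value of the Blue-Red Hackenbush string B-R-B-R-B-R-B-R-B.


Edges (from ground): B-R-B-R-B-R-B-R-B
By Berlekamp's sign-expansion rule, a Blue-Red Hackenbush stalk has the value of the surreal number whose sign sequence is the edge sequence with B -> + and R -> -.
Sign sequence: +-+-+-+-+
Trace the sign expansion in the surreal number tree, starting from 0:
Edge 1: B (sign +) -> bounds (0, +inf), value = 1
Edge 2: R (sign -) -> bounds (0, 1), value = 1/2
Edge 3: B (sign +) -> bounds (1/2, 1), value = 3/4
Edge 4: R (sign -) -> bounds (1/2, 3/4), value = 5/8
Edge 5: B (sign +) -> bounds (5/8, 3/4), value = 11/16
Edge 6: R (sign -) -> bounds (5/8, 11/16), value = 21/32
Edge 7: B (sign +) -> bounds (21/32, 11/16), value = 43/64
Edge 8: R (sign -) -> bounds (21/32, 43/64), value = 85/128
Edge 9: B (sign +) -> bounds (85/128, 43/64), value = 171/256
Game value = 171/256

171/256


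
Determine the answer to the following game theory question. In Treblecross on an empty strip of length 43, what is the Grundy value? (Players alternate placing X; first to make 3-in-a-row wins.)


Treblecross: place X on empty cells; 3-in-a-row wins.
Playing within two cells of an existing X lets the opponent win at once, so sensible play treats the cells i-2..i+2 around each X as dead. The player left with no safe cell loses, so this is a normal-play take-away game on strips of safe cells.
Placing X at cell i (0-indexed) of a strip of k safe cells leaves independent strips of sizes max(0, i-2) and max(0, k-i-3). Hence G(k) = mex{ G(max(0,i-2)) XOR G(max(0,k-i-3)) : 0 <= i < k }, with G(0) = 0.
G(1): splits (0,0):0^0=0 -> mex({0}) = 1
G(2): splits (0,0):0^0=0 -> mex({0}) = 1
G(3): splits (0,0):0^0=0 -> mex({0}) = 1
G(4): splits (0,1):0^1=1 (0,0):0^0=0 -> mex({0, 1}) = 2
G(5): splits (0,2):0^1=1 (0,1):0^1=1 (0,0):0^0=0 -> mex({0, 1}) = 2
G(6) = mex({1}) = 0
G(7) = mex({0, 1, 2}) = 3
G(8) = mex({0, 1, 2}) = 3
G(9) = mex({0, 2}) = 1
G(10) = mex({0, 2, 3}) = 1
G(11) = mex({0, 3}) = 1
G(12) = mex({1, 3}) = 0
G(13) = mex({0, 1, 2, 3}) = 4
G(14) = mex({0, 1, 2}) = 3
G(15) = mex({0, 1, 2}) = 3
G(16) = mex({0, 1, 2, 4}) = 3
G(17) = mex({0, 1, 3, 4}) = 2
G(18) = mex({0, 1, 3, 4}) = 2
G(19) = mex({0, 1, 3, 5}) = 2
G(20) = mex({0, 1, 2, 3, 5}) = 4
G(21) = mex({0, 1, 2, 3, 5}) = 4
G(22) = mex({1, 2, 6}) = 0
G(23) = mex({0, 1, 2, 3, 4, 6}) = 5
G(24) = mex({0, 1, 2, 3, 4}) = 5
G(25) = mex({0, 1, 3, 4, 7}) = 2
G(26) = mex({0, 1, 3, 4, 5, 7}) = 2
G(27) = mex({0, 1, 3, 5}) = 2
G(28) = mex({0, 1, 2, 5}) = 3
G(29) = mex({0, 1, 2, 4, 5, 6}) = 3
G(30) = mex({1, 2, 4, 6}) = 0
G(31) = mex({0, 1, 2, 3, 4, 6}) = 5
G(32) = mex({1, 2, 3, 4, 7}) = 0
G(33) = mex({0, 3, 7}) = 1
G(34) = mex({0, 2, 3, 5, 7}) = 1
G(35) = mex({0, 2, 3, 5, 6}) = 1
G(36) = mex({0, 1, 2, 5, 6}) = 3
G(37) = mex({0, 1, 2, 4, 5, 6}) = 3
G(38) = mex({0, 1, 2, 4}) = 3
G(39) = mex({0, 1, 2, 3, 4, 7}) = 5
G(40) = mex({0, 1, 2, 3, 4, 5, 7}) = 6
G(41) = mex({0, 1, 2, 3, 5, 7}) = 4
G(42) = mex({0, 1, 2, 3, 5, 6, 7}) = 4
G(43) = mex({0, 2, 3, 5, 6}) = 1
Therefore G(43) = 1.

1


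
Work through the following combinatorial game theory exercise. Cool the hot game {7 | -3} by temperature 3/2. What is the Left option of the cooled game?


Original game: {7 | -3} (a switch {a | b} with a > b).
Cooling by t (for t below the temperature (a - b)/2 = 5) taxes each move by t: {a | b} cooled by t is {a - t | b + t}.
Cooling amount: t = 3/2
Cooled Left option: 7 - 3/2 = 11/2
Cooled Right option: -3 + 3/2 = -3/2
Cooled game: {11/2 | -3/2}
Left option = 11/2

11/2


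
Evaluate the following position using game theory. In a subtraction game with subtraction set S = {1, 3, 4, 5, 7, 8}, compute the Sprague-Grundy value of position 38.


The subtraction set is S = {1, 3, 4, 5, 7, 8}.
G(k) = mex{ G(k - s) : s in S, s <= k }. We compute iteratively: G(0) = 0.
G(1) = mex({0}) = 1
G(2) = mex({1}) = 0
G(3) = mex({0}) = 1
G(4) = mex({0, 1}) = 2
G(5) = mex({0, 1, 2}) = 3
G(6) = mex({0, 1, 3}) = 2
G(7) = mex({0, 1, 2}) = 3
G(8) = mex({0, 1, 2, 3}) = 4
G(9) = mex({0, 1, 2, 3, 4}) = 5
G(10) = mex({0, 1, 2, 3, 5}) = 4
G(11) = mex({1, 2, 3, 4}) = 0
G(12) = mex({0, 2, 3, 4, 5}) = 1
G(13) = mex({1, 2, 3, 4, 5}) = 0
G(14) = mex({0, 2, 3, 4, 5}) = 1
G(15) = mex({0, 1, 3, 4}) = 2
G(16) = mex({0, 1, 2, 4, 5}) = 3
G(17) = mex({0, 1, 3, 4, 5}) = 2
G(18) = mex({0, 1, 2, 4}) = 3
Observe that G(11)..G(18) = 0, 1, 0, 1, 2, 3, 2, 3 repeats G(0)..G(7) = 0, 1, 0, 1, 2, 3, 2, 3.
For k >= max(S) = 8, G(k) is determined by the previous 8 values G(k-8)..G(k-1); a window of 8 consecutive values has recurred shifted by 11, so by induction G(k + 11) = G(k) for all k >= 0: the sequence is periodic from the start with period 11.
One period: G(0..10) = 0, 1, 0, 1, 2, 3, 2, 3, 4, 5, 4.
38 mod 11 = 5, so G(38) = G(5) = 3.

3


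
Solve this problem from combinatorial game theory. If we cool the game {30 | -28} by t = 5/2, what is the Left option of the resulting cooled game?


Original game: {30 | -28} (a switch {a | b} with a > b).
Cooling by t (for t below the temperature (a - b)/2 = 29) taxes each move by t: {a | b} cooled by t is {a - t | b + t}.
Cooling amount: t = 5/2
Cooled Left option: 30 - 5/2 = 55/2
Cooled Right option: -28 + 5/2 = -51/2
Cooled game: {55/2 | -51/2}
Left option = 55/2

55/2


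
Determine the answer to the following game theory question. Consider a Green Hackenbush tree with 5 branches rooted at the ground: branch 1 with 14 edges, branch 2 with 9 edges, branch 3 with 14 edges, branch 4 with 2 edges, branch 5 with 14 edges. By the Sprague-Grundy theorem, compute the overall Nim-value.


The tree has 5 branches from the ground vertex.
In Green Hackenbush, the Nim-value of a simple path of length k is k.
Branch 1: length 14, Nim-value = 14
Branch 2: length 9, Nim-value = 9
Branch 3: length 14, Nim-value = 14
Branch 4: length 2, Nim-value = 2
Branch 5: length 14, Nim-value = 14
Total Nim-value = XOR of all branch values:
0 XOR 14 = 14
14 XOR 9 = 7
7 XOR 14 = 9
9 XOR 2 = 11
11 XOR 14 = 5
Nim-value of the tree = 5

5


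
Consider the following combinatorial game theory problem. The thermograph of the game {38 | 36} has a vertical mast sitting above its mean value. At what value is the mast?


Game = {38 | 36}, a switch {a | b} with numbers a > b.
Its thermograph has left wall a - t and right wall b + t, which meet at t = (a - b)/2, where both equal (a + b)/2. So the mast (mean value) is at (a + b)/2.
Mean = (38 + (36))/2 = 74/2 = 37

37


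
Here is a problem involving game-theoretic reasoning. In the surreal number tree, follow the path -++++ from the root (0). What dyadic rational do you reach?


Sign expansion: -++++
Rule: track bounds (lo, hi), initially (-inf, +inf). On '+', the current value becomes lo and we move to the simplest number in (value, hi): value + 1 if hi = +inf, otherwise the midpoint (value + hi)/2. On '-', the current value becomes hi and we move to value - 1 if lo = -inf, otherwise the midpoint (lo + value)/2.
Start at 0.
Step 1: sign = -, move left. Bounds: (-inf, 0). Value = -1
Step 2: sign = +, move right. Bounds: (-1, 0). Value = -1/2
Step 3: sign = +, move right. Bounds: (-1/2, 0). Value = -1/4
Step 4: sign = +, move right. Bounds: (-1/4, 0). Value = -1/8
Step 5: sign = +, move right. Bounds: (-1/8, 0). Value = -1/16
The surreal number with sign expansion -++++ is -1/16.

-1/16


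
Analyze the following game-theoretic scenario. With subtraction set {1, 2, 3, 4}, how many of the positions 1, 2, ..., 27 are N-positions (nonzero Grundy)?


Subtraction set S = {1, 2, 3, 4}, so G(n) = n mod 5.
G(n) = 0 when n is a multiple of 5.
Multiples of 5 in [1, 27]: 5
N-positions (nonzero Grundy) = 27 - 5 = 22

22


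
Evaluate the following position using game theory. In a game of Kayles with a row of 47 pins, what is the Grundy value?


Kayles: a move removes 1 or 2 adjacent pins from a contiguous row.
Removing pins from a row of k leaves two independent rows (a, b) with a + b = k - 1 (one pin) or a + b = k - 2 (two pins); an end removal gives a = 0.
By Sprague-Grundy, G(k) = mex{ G(a) XOR G(b) } over all these splits. G(0) = 0.
G(1): splits (0,0):0^0=0 -> mex({0}) = 1
G(2): splits (0,1):0^1=1 (0,0):0^0=0 -> mex({0, 1}) = 2
G(3): splits (0,2):0^2=2 (1,1):1^1=0 (0,1):0^1=1 -> mex({0, 1, 2}) = 3
G(4): splits (0,3):0^3=3 (1,2):1^2=3 (0,2):0^2=2 (1,1):1^1=0 -> mex({0, 2, 3}) = 1
G(5): splits (0,4):0^1=1 (1,3):1^3=2 (2,2):2^2=0 (0,3):0^3=3 (1,2):1^2=3 -> mex({0, 1, 2, 3}) = 4
G(6) = mex({0, 1, 2, 4}) = 3
G(7) = mex({0, 1, 3, 4, 5}) = 2
G(8) = mex({0, 2, 3, 5, 6}) = 1
G(9) = mex({0, 1, 2, 3, 6, 7}) = 4
G(10) = mex({0, 1, 3, 4, 5, 7}) = 2
G(11) = mex({0, 1, 2, 3, 4, 5}) = 6
G(12) = mex({0, 1, 2, 3, 5, 6, 7}) = 4
G(13) = mex({0, 2, 3, 4, 6, 7}) = 1
G(14) = mex({0, 1, 4, 5, 6, 7}) = 2
G(15) = mex({0, 1, 2, 3, 4, 5, 6}) = 7
G(16) = mex({0, 2, 3, 5, 6, 7}) = 1
G(17) = mex({0, 1, 2, 3, 5, 6, 7}) = 4
G(18) = mex({0, 1, 2, 4, 5, 6}) = 3
G(19) = mex({0, 1, 3, 4, 5, 7}) = 2
G(20) = mex({0, 2, 3, 4, 5, 6, 7}) = 1
G(21) = mex({0, 1, 2, 3, 5, 6, 7}) = 4
G(22) = mex({0, 1, 2, 3, 4, 5, 7}) = 6
G(23) = mex({0, 1, 2, 3, 4, 5, 6}) = 7
G(24) = mex({0, 1, 2, 3, 5, 6, 7}) = 4
G(25) = mex({0, 2, 3, 4, 6, 7}) = 1
G(26) = mex({0, 1, 3, 4, 5, 6, 7}) = 2
G(27) = mex({0, 1, 2, 3, 4, 5, 6, 7}) = 8
G(28) = mex({0, 1, 2, 3, 4, 6, 7, 8}) = 5
G(29) = mex({0, 1, 2, 3, 5, 6, 7, 8, 9}) = 4
G(30) = mex({0, 1, 2, 3, 4, 5, 6, 9, 10}) = 7
G(31) = mex({0, 1, 3, 4, 5, 7, 10, 11}) = 2
G(32) = mex({0, 2, 3, 4, 5, 6, 7, 9, 11}) = 1
G(33) = mex({0, 1, 2, 3, 4, 5, 6, 7, 9, 12}) = 8
G(34) = mex({0, 1, 2, 3, 4, 5, 7, 8, 11, 12}) = 6
G(35) = mex({0, 1, 2, 3, 4, 5, 6, 8, 9, 10, 11}) = 7
G(36) = mex({0, 1, 2, 3, 5, 6, 7, 9, 10}) = 4
G(37) = mex({0, 2, 3, 4, 6, 7, 9, 10, 11, 12}) = 1
G(38) = mex({0, 1, 3, 4, 5, 6, 7, 9, 10, 11, 12}) = 2
G(39) = mex({0, 1, 2, 4, 5, 6, 7, 9, 10, 12, 14}) = 3
G(40) = mex({0, 2, 3, 4, 6, 7, 11, 12, 14}) = 1
G(41) = mex({0, 1, 2, 3, 5, 6, 7, 9, 10, 11, 12}) = 4
G(42) = mex({0, 1, 2, 3, 4, 5, 6, 9, 10}) = 7
G(43) = mex({0, 1, 3, 4, 5, 7, 9, 10, 12, 15}) = 2
G(44) = mex({0, 2, 3, 4, 5, 6, 7, 9, 10, 12, 15}) = 1
G(45) = mex({0, 1, 2, 3, 4, 5, 6, 7, 9, 10, 12, 14}) = 8
G(46) = mex({0, 1, 3, 4, 5, 7, 8, 11, 12, 14}) = 2
G(47) = mex({0, 1, 2, 3, 4, 5, 6, 8, 9, 10, 11, 12}) = 7
Therefore G(47) = 7.

7


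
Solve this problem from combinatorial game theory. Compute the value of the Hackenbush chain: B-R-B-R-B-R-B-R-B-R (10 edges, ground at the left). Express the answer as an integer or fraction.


Edges (from ground): B-R-B-R-B-R-B-R-B-R
By Berlekamp's sign-expansion rule, a Blue-Red Hackenbush stalk has the value of the surreal number whose sign sequence is the edge sequence with B -> + and R -> -.
Sign sequence: +-+-+-+-+-
Trace the sign expansion in the surreal number tree, starting from 0:
Edge 1: B (sign +) -> bounds (0, +inf), value = 1
Edge 2: R (sign -) -> bounds (0, 1), value = 1/2
Edge 3: B (sign +) -> bounds (1/2, 1), value = 3/4
Edge 4: R (sign -) -> bounds (1/2, 3/4), value = 5/8
Edge 5: B (sign +) -> bounds (5/8, 3/4), value = 11/16
Edge 6: R (sign -) -> bounds (5/8, 11/16), value = 21/32
Edge 7: B (sign +) -> bounds (21/32, 11/16), value = 43/64
Edge 8: R (sign -) -> bounds (21/32, 43/64), value = 85/128
Edge 9: B (sign +) -> bounds (85/128, 43/64), value = 171/256
Edge 10: R (sign -) -> bounds (85/128, 171/256), value = 341/512
Game value = 341/512

341/512


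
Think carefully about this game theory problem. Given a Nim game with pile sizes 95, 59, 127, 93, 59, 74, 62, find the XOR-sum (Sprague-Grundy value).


We need the XOR (exclusive or) of all pile sizes.
After XOR-ing pile 1 (size 95): 0 XOR 95 = 95
After XOR-ing pile 2 (size 59): 95 XOR 59 = 100
After XOR-ing pile 3 (size 127): 100 XOR 127 = 27
After XOR-ing pile 4 (size 93): 27 XOR 93 = 70
After XOR-ing pile 5 (size 59): 70 XOR 59 = 125
After XOR-ing pile 6 (size 74): 125 XOR 74 = 55
After XOR-ing pile 7 (size 62): 55 XOR 62 = 9
The Nim-value of this position is 9.

9


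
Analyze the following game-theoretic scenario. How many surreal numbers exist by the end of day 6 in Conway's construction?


Day 0: {|} = 0 is born. Count = 1.
Day n: the number of surreal numbers born by day n is 2^(n+1) - 1.
By day 0: 2^1 - 1 = 1
By day 1: 2^2 - 1 = 3
By day 2: 2^3 - 1 = 7
By day 3: 2^4 - 1 = 15
By day 4: 2^5 - 1 = 31
By day 5: 2^6 - 1 = 63
By day 6: 2^7 - 1 = 127
By day 6: 127 surreal numbers.

127


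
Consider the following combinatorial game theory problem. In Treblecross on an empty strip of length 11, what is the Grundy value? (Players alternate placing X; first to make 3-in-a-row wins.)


Treblecross: place X on empty cells; 3-in-a-row wins.
Playing within two cells of an existing X lets the opponent win at once, so sensible play treats the cells i-2..i+2 around each X as dead. The player left with no safe cell loses, so this is a normal-play take-away game on strips of safe cells.
Placing X at cell i (0-indexed) of a strip of k safe cells leaves independent strips of sizes max(0, i-2) and max(0, k-i-3). Hence G(k) = mex{ G(max(0,i-2)) XOR G(max(0,k-i-3)) : 0 <= i < k }, with G(0) = 0.
G(1): splits (0,0):0^0=0 -> mex({0}) = 1
G(2): splits (0,0):0^0=0 -> mex({0}) = 1
G(3): splits (0,0):0^0=0 -> mex({0}) = 1
G(4): splits (0,1):0^1=1 (0,0):0^0=0 -> mex({0, 1}) = 2
G(5): splits (0,2):0^1=1 (0,1):0^1=1 (0,0):0^0=0 -> mex({0, 1}) = 2
G(6) = mex({1}) = 0
G(7) = mex({0, 1, 2}) = 3
G(8) = mex({0, 1, 2}) = 3
G(9) = mex({0, 2}) = 1
G(10) = mex({0, 2, 3}) = 1
G(11) = mex({0, 3}) = 1
Therefore G(11) = 1.

1


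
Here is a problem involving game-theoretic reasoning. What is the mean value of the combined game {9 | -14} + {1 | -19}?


G1 = {9 | -14}, G2 = {1 | -19}
Each is a switch {a | b} with numbers a > b; its mean value is (a + b)/2, and mean value is additive over game sums: m(G1 + G2) = m(G1) + m(G2).
Mean of G1 = (9 + (-14))/2 = -5/2 = -5/2
Mean of G2 = (1 + (-19))/2 = -18/2 = -9
Mean of G1 + G2 = -5/2 + -9 = -23/2

-23/2


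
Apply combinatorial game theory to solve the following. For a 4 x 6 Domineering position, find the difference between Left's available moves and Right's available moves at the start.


Board is 4 x 6 (rows x cols).
Left (vertical) placements: (rows-1) * cols = 3 * 6 = 18
Right (horizontal) placements: rows * (cols-1) = 4 * 5 = 20
Advantage = Left - Right = 18 - 20 = -2

-2


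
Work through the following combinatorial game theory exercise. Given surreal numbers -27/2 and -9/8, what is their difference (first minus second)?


x = -27/2, y = -9/8
Converting to common denominator: 8
x = -108/8, y = -9/8
x - y = -27/2 - -9/8 = -99/8

-99/8


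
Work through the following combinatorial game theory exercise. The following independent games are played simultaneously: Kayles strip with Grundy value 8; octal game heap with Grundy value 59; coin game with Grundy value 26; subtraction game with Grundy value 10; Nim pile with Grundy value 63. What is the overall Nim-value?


By the Sprague-Grundy theorem, the Grundy value of a sum of games is the XOR of individual Grundy values.
Kayles strip: Grundy value = 8. Running XOR: 0 XOR 8 = 8
octal game heap: Grundy value = 59. Running XOR: 8 XOR 59 = 51
coin game: Grundy value = 26. Running XOR: 51 XOR 26 = 41
subtraction game: Grundy value = 10. Running XOR: 41 XOR 10 = 35
Nim pile: Grundy value = 63. Running XOR: 35 XOR 63 = 28
The combined Grundy value is 28.

28


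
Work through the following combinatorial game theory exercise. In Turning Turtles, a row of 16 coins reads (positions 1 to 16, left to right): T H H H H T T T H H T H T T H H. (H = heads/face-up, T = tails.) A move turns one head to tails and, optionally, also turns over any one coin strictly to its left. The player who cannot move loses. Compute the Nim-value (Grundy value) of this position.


Coins: T H H H H T T T H H T H T T H H
Key fact: a single head at position k behaves exactly like a Nim heap of size k (turning it to T and optionally flipping a coin at j < k corresponds to moving the heap from k to j, or to 0), and heads combine as a disjunctive sum (two heads at the same place would cancel, matching j XOR j = 0). So the Nim-value is the XOR of the 1-indexed positions of the heads.
Face-up positions (1-indexed): [2, 3, 4, 5, 9, 10, 12, 15, 16]
XOR 0 with 2: 0 XOR 2 = 2
XOR 2 with 3: 2 XOR 3 = 1
XOR 1 with 4: 1 XOR 4 = 5
XOR 5 with 5: 5 XOR 5 = 0
XOR 0 with 9: 0 XOR 9 = 9
XOR 9 with 10: 9 XOR 10 = 3
XOR 3 with 12: 3 XOR 12 = 15
XOR 15 with 15: 15 XOR 15 = 0
XOR 0 with 16: 0 XOR 16 = 16
Nim-value = 16

16


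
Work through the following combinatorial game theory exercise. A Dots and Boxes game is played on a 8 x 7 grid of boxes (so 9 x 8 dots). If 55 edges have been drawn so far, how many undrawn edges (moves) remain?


Grid: 8 x 7 boxes, i.e. 9 rows and 8 columns of dots.
Horizontal edges: (rows + 1) * cols = 9 * 7 = 63
Vertical edges: rows * (cols + 1) = 8 * 8 = 64
Total edges: 63 + 64 = 127
Edges drawn: 55
Remaining: 127 - 55 = 72

72


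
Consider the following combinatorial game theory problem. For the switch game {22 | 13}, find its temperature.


The game is {22 | 13}, a switch {a | b} with numbers a > b.
Cooling {a | b} by t gives {a - t | b + t}, which stops being hot when a - t = b + t, i.e. at t = (a - b)/2. So the temperature of a switch is (a - b)/2.
Temperature = (Left option - Right option) / 2
= (22 - (13)) / 2
= 9 / 2
= 9/2

9/2


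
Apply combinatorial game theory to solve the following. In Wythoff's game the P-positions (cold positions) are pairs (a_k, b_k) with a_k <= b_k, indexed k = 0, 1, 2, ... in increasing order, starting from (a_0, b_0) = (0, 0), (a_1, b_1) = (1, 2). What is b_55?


By Wythoff's theorem, a_k = floor(k * phi) and b_k = floor(k * phi^2) = a_k + k, where phi = (1 + sqrt(5))/2 is the golden ratio.
phi = (1 + sqrt(5))/2 = 1.618034
phi^2 = phi + 1 = 2.618034
k = 55
k * phi^2 = 55 * 2.618034 = 143.991869
b_55 = floor(k * phi^2) = 143 (check: a_55 + k = 88 + 55 = 143)

143


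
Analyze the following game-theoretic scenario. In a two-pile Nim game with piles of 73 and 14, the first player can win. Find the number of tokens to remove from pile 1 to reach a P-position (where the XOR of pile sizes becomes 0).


Piles: 73 and 14
Current XOR: 73 XOR 14 = 71 (non-zero, so this is an N-position).
To make the XOR zero, we need to find a move that balances the piles.
For pile 1 (size 73): target = 73 XOR 71 = 14
We reduce pile 1 from 73 to 14.
Tokens removed: 73 - 14 = 59
Verification: 14 XOR 14 = 0

59


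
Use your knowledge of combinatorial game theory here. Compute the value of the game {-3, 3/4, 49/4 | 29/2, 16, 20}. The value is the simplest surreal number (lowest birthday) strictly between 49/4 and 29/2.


Left options: {-3, 3/4, 49/4}, max = 49/4
Right options: {29/2, 16, 20}, min = 29/2
All options are numbers and max(Left) < min(Right), so by the simplicity theorem the value is the simplest (earliest-born) number strictly between 49/4 and 29/2.
Integers 13 through 14 all lie strictly between 49/4 and 29/2.
Among integers, the simplest (lowest birthday = smallest |n|; 0 is born on day 0, +-n on day n) is 13.
No non-integer in the interval can be simpler: if x is a non-integer in the interval, then floor(x) or ceil(x) also lies in the interval (the interval contains an integer), and both are proper prefixes of x's sign expansion, i.e. born earlier. So the game value is 13.
Game value = 13

13


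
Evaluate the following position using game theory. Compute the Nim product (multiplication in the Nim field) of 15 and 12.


Nim multiplication is bilinear over XOR: (u XOR v) * w = (u*w) XOR (v*w).
So we split each operand into its bit components and XOR the pairwise Nim products.
15 = 1 + 2 + 4 + 8 (as XOR of powers of 2).
12 = 4 + 8 (as XOR of powers of 2).
Using the standard Nim-product table on single bits:
  2*2 = 3,   2*4 = 8,   2*8 = 12,
  4*4 = 6,   4*8 = 11,  8*8 = 13,
and  1*x = x (identity), k*l = l*k (commutative).
Pairwise Nim products:
  1 * 4 = 4
  1 * 8 = 8
  2 * 4 = 8
  2 * 8 = 12
  4 * 4 = 6
  4 * 8 = 11
  8 * 4 = 11
  8 * 8 = 13
XOR them: 4 XOR 8 XOR 8 XOR 12 XOR 6 XOR 11 XOR 11 XOR 13 = 3.
Result: 15 * 12 = 3 (in Nim).

3


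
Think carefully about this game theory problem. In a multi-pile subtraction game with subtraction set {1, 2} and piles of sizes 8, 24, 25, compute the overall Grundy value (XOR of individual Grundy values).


Subtraction set: {1, 2}
For this subtraction set, G(n) = n mod 3 (period = max + 1 = 3).
Pile 1 (size 8): G(8) = 8 mod 3 = 2
Pile 2 (size 24): G(24) = 24 mod 3 = 0
Pile 3 (size 25): G(25) = 25 mod 3 = 1
Total Grundy value = XOR of all: 2 XOR 0 XOR 1 = 3

3


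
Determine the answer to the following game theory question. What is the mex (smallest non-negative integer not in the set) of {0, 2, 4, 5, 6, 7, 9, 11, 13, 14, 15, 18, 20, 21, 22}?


Set = {0, 2, 4, 5, 6, 7, 9, 11, 13, 14, 15, 18, 20, 21, 22}
0 is in the set.
1 is NOT in the set. This is the mex.
mex = 1

1


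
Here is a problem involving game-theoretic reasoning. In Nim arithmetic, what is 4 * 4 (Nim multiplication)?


Nim multiplication is bilinear over XOR: (u XOR v) * w = (u*w) XOR (v*w).
So we split each operand into its bit components and XOR the pairwise Nim products.
4 = 4 (as XOR of powers of 2).
4 = 4 (as XOR of powers of 2).
Using the standard Nim-product table on single bits:
  2*2 = 3,   2*4 = 8,   2*8 = 12,
  4*4 = 6,   4*8 = 11,  8*8 = 13,
and  1*x = x (identity), k*l = l*k (commutative).
Pairwise Nim products:
  4 * 4 = 6
XOR them: 6 = 6.
Result: 4 * 4 = 6 (in Nim).

6


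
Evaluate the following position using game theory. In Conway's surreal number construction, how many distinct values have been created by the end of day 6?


Day 0: {|} = 0 is born. Count = 1.
Day n: the number of surreal numbers born by day n is 2^(n+1) - 1.
By day 0: 2^1 - 1 = 1
By day 1: 2^2 - 1 = 3
By day 2: 2^3 - 1 = 7
By day 3: 2^4 - 1 = 15
By day 4: 2^5 - 1 = 31
By day 5: 2^6 - 1 = 63
By day 6: 2^7 - 1 = 127
By day 6: 127 surreal numbers.

127


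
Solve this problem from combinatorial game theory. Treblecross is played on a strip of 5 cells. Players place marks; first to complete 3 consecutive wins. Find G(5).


Treblecross: place X on empty cells; 3-in-a-row wins.
Playing within two cells of an existing X lets the opponent win at once, so sensible play treats the cells i-2..i+2 around each X as dead. The player left with no safe cell loses, so this is a normal-play take-away game on strips of safe cells.
Placing X at cell i (0-indexed) of a strip of k safe cells leaves independent strips of sizes max(0, i-2) and max(0, k-i-3). Hence G(k) = mex{ G(max(0,i-2)) XOR G(max(0,k-i-3)) : 0 <= i < k }, with G(0) = 0.
G(1): splits (0,0):0^0=0 -> mex({0}) = 1
G(2): splits (0,0):0^0=0 -> mex({0}) = 1
G(3): splits (0,0):0^0=0 -> mex({0}) = 1
G(4): splits (0,1):0^1=1 (0,0):0^0=0 -> mex({0, 1}) = 2
G(5): splits (0,2):0^1=1 (0,1):0^1=1 (0,0):0^0=0 -> mex({0, 1}) = 2
Therefore G(5) = 2.

2


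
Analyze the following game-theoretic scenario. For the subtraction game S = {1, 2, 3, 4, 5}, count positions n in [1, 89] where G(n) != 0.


Subtraction set S = {1, 2, 3, 4, 5}, so G(n) = n mod 6.
G(n) = 0 when n is a multiple of 6.
Multiples of 6 in [1, 89]: 14
N-positions (nonzero Grundy) = 89 - 14 = 75

75


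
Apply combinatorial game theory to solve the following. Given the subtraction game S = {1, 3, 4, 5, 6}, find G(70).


The subtraction set is S = {1, 3, 4, 5, 6}.
G(k) = mex{ G(k - s) : s in S, s <= k }. We compute iteratively: G(0) = 0.
G(1) = mex({0}) = 1
G(2) = mex({1}) = 0
G(3) = mex({0}) = 1
G(4) = mex({0, 1}) = 2
G(5) = mex({0, 1, 2}) = 3
G(6) = mex({0, 1, 3}) = 2
G(7) = mex({0, 1, 2}) = 3
G(8) = mex({0, 1, 2, 3}) = 4
G(9) = mex({1, 2, 3, 4}) = 0
G(10) = mex({0, 2, 3}) = 1
G(11) = mex({1, 2, 3, 4}) = 0
G(12) = mex({0, 2, 3, 4}) = 1
G(13) = mex({0, 1, 3, 4}) = 2
G(14) = mex({0, 1, 2, 4}) = 3
Observe that G(9)..G(14) = 0, 1, 0, 1, 2, 3 repeats G(0)..G(5) = 0, 1, 0, 1, 2, 3.
For k >= max(S) = 6, G(k) is determined by the previous 6 values G(k-6)..G(k-1); a window of 6 consecutive values has recurred shifted by 9, so by induction G(k + 9) = G(k) for all k >= 0: the sequence is periodic from the start with period 9.
One period: G(0..8) = 0, 1, 0, 1, 2, 3, 2, 3, 4.
70 mod 9 = 7, so G(70) = G(7) = 3.

3


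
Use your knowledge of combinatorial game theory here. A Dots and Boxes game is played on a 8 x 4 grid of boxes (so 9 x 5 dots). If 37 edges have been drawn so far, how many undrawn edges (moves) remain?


Grid: 8 x 4 boxes, i.e. 9 rows and 5 columns of dots.
Horizontal edges: (rows + 1) * cols = 9 * 4 = 36
Vertical edges: rows * (cols + 1) = 8 * 5 = 40
Total edges: 36 + 40 = 76
Edges drawn: 37
Remaining: 76 - 37 = 39

39


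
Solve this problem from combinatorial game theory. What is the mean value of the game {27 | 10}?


Game = {27 | 10}, a switch {a | b} with numbers a > b.
Its thermograph has left wall a - t and right wall b + t, which meet at t = (a - b)/2, where both equal (a + b)/2. So the mast (mean value) is at (a + b)/2.
Mean = (27 + (10))/2 = 37/2 = 37/2

37/2
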